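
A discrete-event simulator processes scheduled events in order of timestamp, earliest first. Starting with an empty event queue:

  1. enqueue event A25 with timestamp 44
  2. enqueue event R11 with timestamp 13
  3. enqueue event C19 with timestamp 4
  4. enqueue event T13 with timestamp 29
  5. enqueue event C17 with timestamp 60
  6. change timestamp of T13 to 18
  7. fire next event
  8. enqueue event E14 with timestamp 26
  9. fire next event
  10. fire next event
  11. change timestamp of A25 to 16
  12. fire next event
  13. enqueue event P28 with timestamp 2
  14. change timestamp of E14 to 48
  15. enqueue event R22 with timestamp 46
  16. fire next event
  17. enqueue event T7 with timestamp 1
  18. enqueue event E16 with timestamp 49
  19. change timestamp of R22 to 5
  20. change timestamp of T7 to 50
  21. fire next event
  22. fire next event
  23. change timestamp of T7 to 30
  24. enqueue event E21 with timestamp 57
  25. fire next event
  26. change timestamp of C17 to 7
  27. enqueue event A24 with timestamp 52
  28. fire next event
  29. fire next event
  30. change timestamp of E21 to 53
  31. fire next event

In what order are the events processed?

C19, R11, T13, A25, P28, R22, E14, T7, C17, E16, A24

add A25 (timestamp 44) → {A25:44}
add R11 (timestamp 13) → {R11:13, A25:44}
add C19 (timestamp 4) → {C19:4, R11:13, A25:44}
add T13 (timestamp 29) → {C19:4, R11:13, T13:29, A25:44}
add C17 (timestamp 60) → {C19:4, R11:13, T13:29, A25:44, C17:60}
update T13 to timestamp 18 → {C19:4, R11:13, T13:18, A25:44, C17:60}
fire next event → C19; now {R11:13, T13:18, A25:44, C17:60}
add E14 (timestamp 26) → {R11:13, T13:18, E14:26, A25:44, C17:60}
fire next event → R11; now {T13:18, E14:26, A25:44, C17:60}
fire next event → T13; now {E14:26, A25:44, C17:60}
update A25 to timestamp 16 → {A25:16, E14:26, C17:60}
fire next event → A25; now {E14:26, C17:60}
add P28 (timestamp 2) → {P28:2, E14:26, C17:60}
update E14 to timestamp 48 → {P28:2, E14:48, C17:60}
add R22 (timestamp 46) → {P28:2, R22:46, E14:48, C17:60}
fire next event → P28; now {R22:46, E14:48, C17:60}
add T7 (timestamp 1) → {T7:1, R22:46, E14:48, C17:60}
add E16 (timestamp 49) → {T7:1, R22:46, E14:48, E16:49, C17:60}
update R22 to timestamp 5 → {T7:1, R22:5, E14:48, E16:49, C17:60}
update T7 to timestamp 50 → {R22:5, E14:48, E16:49, T7:50, C17:60}
fire next event → R22; now {E14:48, E16:49, T7:50, C17:60}
fire next event → E14; now {E16:49, T7:50, C17:60}
update T7 to timestamp 30 → {T7:30, E16:49, C17:60}
add E21 (timestamp 57) → {T7:30, E16:49, E21:57, C17:60}
fire next event → T7; now {E16:49, E21:57, C17:60}
update C17 to timestamp 7 → {C17:7, E16:49, E21:57}
add A24 (timestamp 52) → {C17:7, E16:49, A24:52, E21:57}
fire next event → C17; now {E16:49, A24:52, E21:57}
fire next event → E16; now {A24:52, E21:57}
update E21 to timestamp 53 → {A24:52, E21:53}
fire next event → A24; now {E21:53}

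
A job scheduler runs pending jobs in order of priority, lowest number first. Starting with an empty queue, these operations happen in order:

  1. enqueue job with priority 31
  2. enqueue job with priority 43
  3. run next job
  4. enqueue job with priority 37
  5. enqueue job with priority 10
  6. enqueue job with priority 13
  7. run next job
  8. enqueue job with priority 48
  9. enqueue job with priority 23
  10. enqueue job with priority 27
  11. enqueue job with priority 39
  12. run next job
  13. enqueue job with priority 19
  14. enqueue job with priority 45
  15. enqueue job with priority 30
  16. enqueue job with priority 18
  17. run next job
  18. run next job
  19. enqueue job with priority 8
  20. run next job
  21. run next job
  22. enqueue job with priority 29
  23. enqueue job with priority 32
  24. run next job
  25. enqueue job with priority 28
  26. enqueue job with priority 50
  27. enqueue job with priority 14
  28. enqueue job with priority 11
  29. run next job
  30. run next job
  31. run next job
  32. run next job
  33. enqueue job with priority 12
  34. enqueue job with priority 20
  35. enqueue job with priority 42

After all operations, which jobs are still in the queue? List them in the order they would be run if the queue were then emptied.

12, 20, 30, 32, 37, 39, 42, 43, 45, 48, 50

insert 31 → {31}
insert 43 → {31, 43}
run next job → 31; now {43}
insert 37 → {37, 43}
insert 10 → {10, 37, 43}
insert 13 → {10, 13, 37, 43}
run next job → 10; now {13, 37, 43}
insert 48 → {13, 37, 43, 48}
insert 23 → {13, 23, 37, 43, 48}
insert 27 → {13, 23, 27, 37, 43, 48}
insert 39 → {13, 23, 27, 37, 39, 43, 48}
run next job → 13; now {23, 27, 37, 39, 43, 48}
insert 19 → {19, 23, 27, 37, 39, 43, 48}
insert 45 → {19, 23, 27, 37, 39, 43, 45, 48}
insert 30 → {19, 23, 27, 30, 37, 39, 43, 45, 48}
insert 18 → {18, 19, 23, 27, 30, 37, 39, 43, 45, 48}
run next job → 18; now {19, 23, 27, 30, 37, 39, 43, 45, 48}
run next job → 19; now {23, 27, 30, 37, 39, 43, 45, 48}
insert 8 → {8, 23, 27, 30, 37, 39, 43, 45, 48}
run next job → 8; now {23, 27, 30, 37, 39, 43, 45, 48}
run next job → 23; now {27, 30, 37, 39, 43, 45, 48}
insert 29 → {27, 29, 30, 37, 39, 43, 45, 48}
insert 32 → {27, 29, 30, 32, 37, 39, 43, 45, 48}
run next job → 27; now {29, 30, 32, 37, 39, 43, 45, 48}
insert 28 → {28, 29, 30, 32, 37, 39, 43, 45, 48}
insert 50 → {28, 29, 30, 32, 37, 39, 43, 45, 48, 50}
insert 14 → {14, 28, 29, 30, 32, 37, 39, 43, 45, 48, 50}
insert 11 → {11, 14, 28, 29, 30, 32, 37, 39, 43, 45, 48, 50}
run next job → 11; now {14, 28, 29, 30, 32, 37, 39, 43, 45, 48, 50}
run next job → 14; now {28, 29, 30, 32, 37, 39, 43, 45, 48, 50}
run next job → 28; now {29, 30, 32, 37, 39, 43, 45, 48, 50}
run next job → 29; now {30, 32, 37, 39, 43, 45, 48, 50}
insert 12 → {12, 30, 32, 37, 39, 43, 45, 48, 50}
insert 20 → {12, 20, 30, 32, 37, 39, 43, 45, 48, 50}
insert 42 → {12, 20, 30, 32, 37, 39, 42, 43, 45, 48, 50}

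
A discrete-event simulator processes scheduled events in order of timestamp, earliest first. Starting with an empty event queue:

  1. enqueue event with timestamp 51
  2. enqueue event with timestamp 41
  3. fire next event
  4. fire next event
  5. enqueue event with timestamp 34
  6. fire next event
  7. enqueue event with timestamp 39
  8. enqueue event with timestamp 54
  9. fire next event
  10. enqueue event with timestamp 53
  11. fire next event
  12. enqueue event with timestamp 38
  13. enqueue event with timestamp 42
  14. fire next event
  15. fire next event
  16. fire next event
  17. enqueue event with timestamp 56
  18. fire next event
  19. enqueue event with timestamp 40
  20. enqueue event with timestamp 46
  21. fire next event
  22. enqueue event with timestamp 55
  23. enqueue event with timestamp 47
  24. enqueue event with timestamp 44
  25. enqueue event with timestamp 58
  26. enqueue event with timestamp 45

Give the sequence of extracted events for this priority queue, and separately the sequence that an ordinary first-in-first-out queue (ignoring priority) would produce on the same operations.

priority queue: 41 → 51 → 34 → 39 → 53 → 38 → 42 → 54 → 56 → 40; FIFO queue: 51 → 41 → 34 → 39 → 54 → 53 → 38 → 42 → 56 → 40

insert 51 → {51}
insert 41 → {41, 51}
fire next event → 41; now {51}
fire next event → 51; now {}
insert 34 → {34}
fire next event → 34; now {}
insert 39 → {39}
insert 54 → {39, 54}
fire next event → 39; now {54}
insert 53 → {53, 54}
fire next event → 53; now {54}
insert 38 → {38, 54}
insert 42 → {38, 42, 54}
fire next event → 38; now {42, 54}
fire next event → 42; now {54}
fire next event → 54; now {}
insert 56 → {56}
fire next event → 56; now {}
insert 40 → {40}
insert 46 → {40, 46}
fire next event → 40; now {46}
insert 55 → {46, 55}
insert 47 → {46, 47, 55}
insert 44 → {44, 46, 47, 55}
insert 58 → {44, 46, 47, 55, 58}
insert 45 → {44, 45, 46, 47, 55, 58}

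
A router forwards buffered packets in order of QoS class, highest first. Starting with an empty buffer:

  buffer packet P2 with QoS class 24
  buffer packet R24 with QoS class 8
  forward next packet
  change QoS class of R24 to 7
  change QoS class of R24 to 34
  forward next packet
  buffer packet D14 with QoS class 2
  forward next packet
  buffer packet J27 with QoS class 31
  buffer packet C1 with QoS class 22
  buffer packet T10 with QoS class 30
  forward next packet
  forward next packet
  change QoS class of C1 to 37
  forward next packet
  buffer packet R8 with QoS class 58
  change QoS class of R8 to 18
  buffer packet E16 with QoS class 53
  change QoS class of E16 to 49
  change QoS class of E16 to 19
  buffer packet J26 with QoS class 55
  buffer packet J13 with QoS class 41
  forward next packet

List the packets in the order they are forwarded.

add P2 (QoS class 24) → {P2:24}
add R24 (QoS class 8) → {P2:24, R24:8}
forward next packet → P2; now {R24:8}
update R24 to QoS class 7 → {R24:7}
update R24 to QoS class 34 → {R24:34}
forward next packet → R24; now {}
add D14 (QoS class 2) → {D14:2}
forward next packet → D14; now {}
add J27 (QoS class 31) → {J27:31}
add C1 (QoS class 22) → {J27:31, C1:22}
add T10 (QoS class 30) → {J27:31, T10:30, C1:22}
forward next packet → J27; now {T10:30, C1:22}
forward next packet → T10; now {C1:22}
update C1 to QoS class 37 → {C1:37}
forward next packet → C1; now {}
add R8 (QoS class 58) → {R8:58}
update R8 to QoS class 18 → {R8:18}
add E16 (QoS class 53) → {E16:53, R8:18}
update E16 to QoS class 49 → {E16:49, R8:18}
update E16 to QoS class 19 → {E16:19, R8:18}
add J26 (QoS class 55) → {J26:55, E16:19, R8:18}
add J13 (QoS class 41) → {J26:55, J13:41, E16:19, R8:18}
forward next packet → J26; now {J13:41, E16:19, R8:18}

[P2, R24, D14, J27, T10, C1, J26]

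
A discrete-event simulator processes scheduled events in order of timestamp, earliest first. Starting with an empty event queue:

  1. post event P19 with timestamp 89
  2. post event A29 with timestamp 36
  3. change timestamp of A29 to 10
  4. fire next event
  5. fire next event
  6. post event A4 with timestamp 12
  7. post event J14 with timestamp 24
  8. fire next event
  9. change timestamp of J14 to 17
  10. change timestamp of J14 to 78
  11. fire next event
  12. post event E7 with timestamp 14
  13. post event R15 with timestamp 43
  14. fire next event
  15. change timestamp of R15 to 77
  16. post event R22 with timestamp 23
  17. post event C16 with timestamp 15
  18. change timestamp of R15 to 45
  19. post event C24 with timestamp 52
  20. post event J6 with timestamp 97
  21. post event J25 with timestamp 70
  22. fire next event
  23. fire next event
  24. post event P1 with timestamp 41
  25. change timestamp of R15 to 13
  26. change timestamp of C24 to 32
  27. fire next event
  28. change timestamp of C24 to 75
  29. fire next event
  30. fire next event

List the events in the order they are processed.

A29, P19, A4, J14, E7, C16, R22, R15, P1, J25

add P19 (timestamp 89) → {P19:89}
add A29 (timestamp 36) → {A29:36, P19:89}
update A29 to timestamp 10 → {A29:10, P19:89}
fire next event → A29; now {P19:89}
fire next event → P19; now {}
add A4 (timestamp 12) → {A4:12}
add J14 (timestamp 24) → {A4:12, J14:24}
fire next event → A4; now {J14:24}
update J14 to timestamp 17 → {J14:17}
update J14 to timestamp 78 → {J14:78}
fire next event → J14; now {}
add E7 (timestamp 14) → {E7:14}
add R15 (timestamp 43) → {E7:14, R15:43}
fire next event → E7; now {R15:43}
update R15 to timestamp 77 → {R15:77}
add R22 (timestamp 23) → {R22:23, R15:77}
add C16 (timestamp 15) → {C16:15, R22:23, R15:77}
update R15 to timestamp 45 → {C16:15, R22:23, R15:45}
add C24 (timestamp 52) → {C16:15, R22:23, R15:45, C24:52}
add J6 (timestamp 97) → {C16:15, R22:23, R15:45, C24:52, J6:97}
add J25 (timestamp 70) → {C16:15, R22:23, R15:45, C24:52, J25:70, J6:97}
fire next event → C16; now {R22:23, R15:45, C24:52, J25:70, J6:97}
fire next event → R22; now {R15:45, C24:52, J25:70, J6:97}
add P1 (timestamp 41) → {P1:41, R15:45, C24:52, J25:70, J6:97}
update R15 to timestamp 13 → {R15:13, P1:41, C24:52, J25:70, J6:97}
update C24 to timestamp 32 → {R15:13, C24:32, P1:41, J25:70, J6:97}
fire next event → R15; now {C24:32, P1:41, J25:70, J6:97}
update C24 to timestamp 75 → {P1:41, J25:70, C24:75, J6:97}
fire next event → P1; now {J25:70, C24:75, J6:97}
fire next event → J25; now {C24:75, J6:97}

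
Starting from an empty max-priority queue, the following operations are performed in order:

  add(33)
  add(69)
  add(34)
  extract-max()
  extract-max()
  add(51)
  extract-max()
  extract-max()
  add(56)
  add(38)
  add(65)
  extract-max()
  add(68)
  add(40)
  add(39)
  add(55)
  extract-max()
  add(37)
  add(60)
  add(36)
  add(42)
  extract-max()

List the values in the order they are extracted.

69 → 34 → 51 → 33 → 65 → 68 → 60

insert 33 → {33}
insert 69 → {69, 33}
insert 34 → {69, 34, 33}
extract-max → 69; now {34, 33}
extract-max → 34; now {33}
insert 51 → {51, 33}
extract-max → 51; now {33}
extract-max → 33; now {}
insert 56 → {56}
insert 38 → {56, 38}
insert 65 → {65, 56, 38}
extract-max → 65; now {56, 38}
insert 68 → {68, 56, 38}
insert 40 → {68, 56, 40, 38}
insert 39 → {68, 56, 40, 39, 38}
insert 55 → {68, 56, 55, 40, 39, 38}
extract-max → 68; now {56, 55, 40, 39, 38}
insert 37 → {56, 55, 40, 39, 38, 37}
insert 60 → {60, 56, 55, 40, 39, 38, 37}
insert 36 → {60, 56, 55, 40, 39, 38, 37, 36}
insert 42 → {60, 56, 55, 42, 40, 39, 38, 37, 36}
extract-max → 60; now {56, 55, 42, 40, 39, 38, 37, 36}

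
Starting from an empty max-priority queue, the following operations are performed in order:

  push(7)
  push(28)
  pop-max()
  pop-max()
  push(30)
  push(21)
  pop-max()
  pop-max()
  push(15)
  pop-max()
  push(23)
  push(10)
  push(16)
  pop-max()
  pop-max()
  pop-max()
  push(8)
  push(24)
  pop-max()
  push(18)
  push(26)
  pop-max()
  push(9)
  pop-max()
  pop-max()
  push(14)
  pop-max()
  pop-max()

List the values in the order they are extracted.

[28, 7, 30, 21, 15, 23, 16, 10, 24, 26, 18, 9, 14, 8]

insert 7 → {7}
insert 28 → {28, 7}
pop-max → 28; now {7}
pop-max → 7; now {}
insert 30 → {30}
insert 21 → {30, 21}
pop-max → 30; now {21}
pop-max → 21; now {}
insert 15 → {15}
pop-max → 15; now {}
insert 23 → {23}
insert 10 → {23, 10}
insert 16 → {23, 16, 10}
pop-max → 23; now {16, 10}
pop-max → 16; now {10}
pop-max → 10; now {}
insert 8 → {8}
insert 24 → {24, 8}
pop-max → 24; now {8}
insert 18 → {18, 8}
insert 26 → {26, 18, 8}
pop-max → 26; now {18, 8}
insert 9 → {18, 9, 8}
pop-max → 18; now {9, 8}
pop-max → 9; now {8}
insert 14 → {14, 8}
pop-max → 14; now {8}
pop-max → 8; now {}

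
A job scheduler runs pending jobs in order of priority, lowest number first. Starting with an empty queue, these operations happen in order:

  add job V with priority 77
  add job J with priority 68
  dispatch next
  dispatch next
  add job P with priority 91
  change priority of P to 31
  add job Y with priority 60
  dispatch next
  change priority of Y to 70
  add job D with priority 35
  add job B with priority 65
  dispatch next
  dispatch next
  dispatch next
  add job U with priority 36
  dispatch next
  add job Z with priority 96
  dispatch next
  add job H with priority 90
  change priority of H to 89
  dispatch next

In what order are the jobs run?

J, V, P, D, B, Y, U, Z, H

add V (priority 77) → {V:77}
add J (priority 68) → {J:68, V:77}
dispatch next → J; now {V:77}
dispatch next → V; now {}
add P (priority 91) → {P:91}
update P to priority 31 → {P:31}
add Y (priority 60) → {P:31, Y:60}
dispatch next → P; now {Y:60}
update Y to priority 70 → {Y:70}
add D (priority 35) → {D:35, Y:70}
add B (priority 65) → {D:35, B:65, Y:70}
dispatch next → D; now {B:65, Y:70}
dispatch next → B; now {Y:70}
dispatch next → Y; now {}
add U (priority 36) → {U:36}
dispatch next → U; now {}
add Z (priority 96) → {Z:96}
dispatch next → Z; now {}
add H (priority 90) → {H:90}
update H to priority 89 → {H:89}
dispatch next → H; now {}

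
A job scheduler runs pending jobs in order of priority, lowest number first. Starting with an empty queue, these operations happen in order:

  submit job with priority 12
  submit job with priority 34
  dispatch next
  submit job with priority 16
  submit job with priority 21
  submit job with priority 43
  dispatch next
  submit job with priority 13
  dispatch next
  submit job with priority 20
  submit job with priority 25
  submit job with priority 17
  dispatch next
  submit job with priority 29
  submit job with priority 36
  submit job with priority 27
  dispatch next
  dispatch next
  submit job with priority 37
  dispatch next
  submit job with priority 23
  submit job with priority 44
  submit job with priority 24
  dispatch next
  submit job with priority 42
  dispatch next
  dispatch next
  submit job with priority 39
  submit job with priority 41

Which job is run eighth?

23

insert 12 → {12}
insert 34 → {12, 34}
dispatch next → 12; now {34}
insert 16 → {16, 34}
insert 21 → {16, 21, 34}
insert 43 → {16, 21, 34, 43}
dispatch next → 16; now {21, 34, 43}
insert 13 → {13, 21, 34, 43}
dispatch next → 13; now {21, 34, 43}
insert 20 → {20, 21, 34, 43}
insert 25 → {20, 21, 25, 34, 43}
insert 17 → {17, 20, 21, 25, 34, 43}
dispatch next → 17; now {20, 21, 25, 34, 43}
insert 29 → {20, 21, 25, 29, 34, 43}
insert 36 → {20, 21, 25, 29, 34, 36, 43}
insert 27 → {20, 21, 25, 27, 29, 34, 36, 43}
dispatch next → 20; now {21, 25, 27, 29, 34, 36, 43}
dispatch next → 21; now {25, 27, 29, 34, 36, 43}
insert 37 → {25, 27, 29, 34, 36, 37, 43}
dispatch next → 25; now {27, 29, 34, 36, 37, 43}
insert 23 → {23, 27, 29, 34, 36, 37, 43}
insert 44 → {23, 27, 29, 34, 36, 37, 43, 44}
insert 24 → {23, 24, 27, 29, 34, 36, 37, 43, 44}
dispatch next → 23; now {24, 27, 29, 34, 36, 37, 43, 44}
insert 42 → {24, 27, 29, 34, 36, 37, 42, 43, 44}
dispatch next → 24; now {27, 29, 34, 36, 37, 42, 43, 44}
dispatch next → 27; now {29, 34, 36, 37, 42, 43, 44}
insert 39 → {29, 34, 36, 37, 39, 42, 43, 44}
insert 41 → {29, 34, 36, 37, 39, 41, 42, 43, 44}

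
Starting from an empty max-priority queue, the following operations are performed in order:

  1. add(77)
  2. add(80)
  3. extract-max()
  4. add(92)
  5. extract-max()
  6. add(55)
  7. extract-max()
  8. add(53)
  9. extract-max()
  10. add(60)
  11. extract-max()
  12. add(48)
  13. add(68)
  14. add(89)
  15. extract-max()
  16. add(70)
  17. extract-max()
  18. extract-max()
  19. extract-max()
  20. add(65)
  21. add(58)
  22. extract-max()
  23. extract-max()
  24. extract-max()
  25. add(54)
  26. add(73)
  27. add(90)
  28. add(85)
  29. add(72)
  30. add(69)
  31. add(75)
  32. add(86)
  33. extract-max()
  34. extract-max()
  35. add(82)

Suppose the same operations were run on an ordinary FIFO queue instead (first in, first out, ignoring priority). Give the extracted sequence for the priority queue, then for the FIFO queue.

insert 77 → {77}
insert 80 → {80, 77}
extract-max → 80; now {77}
insert 92 → {92, 77}
extract-max → 92; now {77}
insert 55 → {77, 55}
extract-max → 77; now {55}
insert 53 → {55, 53}
extract-max → 55; now {53}
insert 60 → {60, 53}
extract-max → 60; now {53}
insert 48 → {53, 48}
insert 68 → {68, 53, 48}
insert 89 → {89, 68, 53, 48}
extract-max → 89; now {68, 53, 48}
insert 70 → {70, 68, 53, 48}
extract-max → 70; now {68, 53, 48}
extract-max → 68; now {53, 48}
extract-max → 53; now {48}
insert 65 → {65, 48}
insert 58 → {65, 58, 48}
extract-max → 65; now {58, 48}
extract-max → 58; now {48}
extract-max → 48; now {}
insert 54 → {54}
insert 73 → {73, 54}
insert 90 → {90, 73, 54}
insert 85 → {90, 85, 73, 54}
insert 72 → {90, 85, 73, 72, 54}
insert 69 → {90, 85, 73, 72, 69, 54}
insert 75 → {90, 85, 75, 73, 72, 69, 54}
insert 86 → {90, 86, 85, 75, 73, 72, 69, 54}
extract-max → 90; now {86, 85, 75, 73, 72, 69, 54}
extract-max → 86; now {85, 75, 73, 72, 69, 54}
insert 82 → {85, 82, 75, 73, 72, 69, 54}

priority queue: 80 → 92 → 77 → 55 → 60 → 89 → 70 → 68 → 53 → 65 → 58 → 48 → 90 → 86; FIFO queue: 77 → 80 → 92 → 55 → 53 → 60 → 48 → 68 → 89 → 70 → 65 → 58 → 54 → 73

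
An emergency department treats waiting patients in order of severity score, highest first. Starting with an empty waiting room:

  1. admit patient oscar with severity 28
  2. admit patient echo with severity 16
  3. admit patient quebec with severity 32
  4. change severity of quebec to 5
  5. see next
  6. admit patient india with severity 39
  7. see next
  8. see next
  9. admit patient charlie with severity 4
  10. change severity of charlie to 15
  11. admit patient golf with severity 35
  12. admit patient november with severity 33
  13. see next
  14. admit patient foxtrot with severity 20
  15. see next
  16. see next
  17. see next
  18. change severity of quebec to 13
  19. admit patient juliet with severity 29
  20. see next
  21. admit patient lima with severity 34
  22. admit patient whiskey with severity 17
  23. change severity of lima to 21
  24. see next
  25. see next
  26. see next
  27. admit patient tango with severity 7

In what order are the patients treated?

[oscar, india, echo, golf, november, foxtrot, charlie, juliet, lima, whiskey, quebec]

add oscar (severity 28) → {oscar:28}
add echo (severity 16) → {oscar:28, echo:16}
add quebec (severity 32) → {quebec:32, oscar:28, echo:16}
update quebec to severity 5 → {oscar:28, echo:16, quebec:5}
see next → oscar; now {echo:16, quebec:5}
add india (severity 39) → {india:39, echo:16, quebec:5}
see next → india; now {echo:16, quebec:5}
see next → echo; now {quebec:5}
add charlie (severity 4) → {quebec:5, charlie:4}
update charlie to severity 15 → {charlie:15, quebec:5}
add golf (severity 35) → {golf:35, charlie:15, quebec:5}
add november (severity 33) → {golf:35, november:33, charlie:15, quebec:5}
see next → golf; now {november:33, charlie:15, quebec:5}
add foxtrot (severity 20) → {november:33, foxtrot:20, charlie:15, quebec:5}
see next → november; now {foxtrot:20, charlie:15, quebec:5}
see next → foxtrot; now {charlie:15, quebec:5}
see next → charlie; now {quebec:5}
update quebec to severity 13 → {quebec:13}
add juliet (severity 29) → {juliet:29, quebec:13}
see next → juliet; now {quebec:13}
add lima (severity 34) → {lima:34, quebec:13}
add whiskey (severity 17) → {lima:34, whiskey:17, quebec:13}
update lima to severity 21 → {lima:21, whiskey:17, quebec:13}
see next → lima; now {whiskey:17, quebec:13}
see next → whiskey; now {quebec:13}
see next → quebec; now {}
add tango (severity 7) → {tango:7}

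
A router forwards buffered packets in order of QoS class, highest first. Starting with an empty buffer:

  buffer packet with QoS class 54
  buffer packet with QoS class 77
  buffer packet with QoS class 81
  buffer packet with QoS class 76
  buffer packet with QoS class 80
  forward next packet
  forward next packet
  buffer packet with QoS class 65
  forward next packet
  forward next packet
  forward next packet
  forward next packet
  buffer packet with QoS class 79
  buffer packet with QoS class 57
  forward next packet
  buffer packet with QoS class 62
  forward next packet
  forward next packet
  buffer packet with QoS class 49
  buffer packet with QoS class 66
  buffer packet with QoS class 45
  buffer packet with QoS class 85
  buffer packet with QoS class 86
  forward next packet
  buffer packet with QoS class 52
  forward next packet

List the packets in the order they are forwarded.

insert 54 → {54}
insert 77 → {77, 54}
insert 81 → {81, 77, 54}
insert 76 → {81, 77, 76, 54}
insert 80 → {81, 80, 77, 76, 54}
forward next packet → 81; now {80, 77, 76, 54}
forward next packet → 80; now {77, 76, 54}
insert 65 → {77, 76, 65, 54}
forward next packet → 77; now {76, 65, 54}
forward next packet → 76; now {65, 54}
forward next packet → 65; now {54}
forward next packet → 54; now {}
insert 79 → {79}
insert 57 → {79, 57}
forward next packet → 79; now {57}
insert 62 → {62, 57}
forward next packet → 62; now {57}
forward next packet → 57; now {}
insert 49 → {49}
insert 66 → {66, 49}
insert 45 → {66, 49, 45}
insert 85 → {85, 66, 49, 45}
insert 86 → {86, 85, 66, 49, 45}
forward next packet → 86; now {85, 66, 49, 45}
insert 52 → {85, 66, 52, 49, 45}
forward next packet → 85; now {66, 52, 49, 45}

[81, 80, 77, 76, 65, 54, 79, 62, 57, 86, 85]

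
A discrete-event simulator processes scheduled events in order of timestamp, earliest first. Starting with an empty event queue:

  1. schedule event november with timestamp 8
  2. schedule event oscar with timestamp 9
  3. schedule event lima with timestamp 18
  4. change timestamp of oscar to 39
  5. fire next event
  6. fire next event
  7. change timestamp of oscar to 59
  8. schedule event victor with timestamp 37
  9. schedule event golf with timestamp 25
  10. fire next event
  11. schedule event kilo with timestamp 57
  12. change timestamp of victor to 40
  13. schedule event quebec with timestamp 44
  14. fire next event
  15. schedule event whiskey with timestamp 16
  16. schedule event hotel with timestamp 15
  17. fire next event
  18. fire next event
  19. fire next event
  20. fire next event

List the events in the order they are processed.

[november, lima, golf, victor, hotel, whiskey, quebec, kilo]

add november (timestamp 8) → {november:8}
add oscar (timestamp 9) → {november:8, oscar:9}
add lima (timestamp 18) → {november:8, oscar:9, lima:18}
update oscar to timestamp 39 → {november:8, lima:18, oscar:39}
fire next event → november; now {lima:18, oscar:39}
fire next event → lima; now {oscar:39}
update oscar to timestamp 59 → {oscar:59}
add victor (timestamp 37) → {victor:37, oscar:59}
add golf (timestamp 25) → {golf:25, victor:37, oscar:59}
fire next event → golf; now {victor:37, oscar:59}
add kilo (timestamp 57) → {victor:37, kilo:57, oscar:59}
update victor to timestamp 40 → {victor:40, kilo:57, oscar:59}
add quebec (timestamp 44) → {victor:40, quebec:44, kilo:57, oscar:59}
fire next event → victor; now {quebec:44, kilo:57, oscar:59}
add whiskey (timestamp 16) → {whiskey:16, quebec:44, kilo:57, oscar:59}
add hotel (timestamp 15) → {hotel:15, whiskey:16, quebec:44, kilo:57, oscar:59}
fire next event → hotel; now {whiskey:16, quebec:44, kilo:57, oscar:59}
fire next event → whiskey; now {quebec:44, kilo:57, oscar:59}
fire next event → quebec; now {kilo:57, oscar:59}
fire next event → kilo; now {oscar:59}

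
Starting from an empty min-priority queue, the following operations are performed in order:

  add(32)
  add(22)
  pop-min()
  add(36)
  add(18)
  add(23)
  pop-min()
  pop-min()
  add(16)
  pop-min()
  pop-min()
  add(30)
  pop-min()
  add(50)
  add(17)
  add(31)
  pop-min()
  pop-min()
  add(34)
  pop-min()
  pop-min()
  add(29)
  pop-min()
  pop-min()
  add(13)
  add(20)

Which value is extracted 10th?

insert 32 → {32}
insert 22 → {22, 32}
pop-min → 22; now {32}
insert 36 → {32, 36}
insert 18 → {18, 32, 36}
insert 23 → {18, 23, 32, 36}
pop-min → 18; now {23, 32, 36}
pop-min → 23; now {32, 36}
insert 16 → {16, 32, 36}
pop-min → 16; now {32, 36}
pop-min → 32; now {36}
insert 30 → {30, 36}
pop-min → 30; now {36}
insert 50 → {36, 50}
insert 17 → {17, 36, 50}
insert 31 → {17, 31, 36, 50}
pop-min → 17; now {31, 36, 50}
pop-min → 31; now {36, 50}
insert 34 → {34, 36, 50}
pop-min → 34; now {36, 50}
pop-min → 36; now {50}
insert 29 → {29, 50}
pop-min → 29; now {50}
pop-min → 50; now {}
insert 13 → {13}
insert 20 → {13, 20}

36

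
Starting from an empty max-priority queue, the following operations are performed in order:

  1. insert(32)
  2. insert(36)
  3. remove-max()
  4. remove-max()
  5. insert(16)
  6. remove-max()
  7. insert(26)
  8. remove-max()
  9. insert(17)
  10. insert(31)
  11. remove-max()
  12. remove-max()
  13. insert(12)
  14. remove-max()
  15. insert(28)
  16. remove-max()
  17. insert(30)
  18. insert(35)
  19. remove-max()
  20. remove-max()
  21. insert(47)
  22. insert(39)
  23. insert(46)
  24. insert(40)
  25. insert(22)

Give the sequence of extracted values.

[36, 32, 16, 26, 31, 17, 12, 28, 35, 30]

insert 32 → {32}
insert 36 → {36, 32}
remove-max → 36; now {32}
remove-max → 32; now {}
insert 16 → {16}
remove-max → 16; now {}
insert 26 → {26}
remove-max → 26; now {}
insert 17 → {17}
insert 31 → {31, 17}
remove-max → 31; now {17}
remove-max → 17; now {}
insert 12 → {12}
remove-max → 12; now {}
insert 28 → {28}
remove-max → 28; now {}
insert 30 → {30}
insert 35 → {35, 30}
remove-max → 35; now {30}
remove-max → 30; now {}
insert 47 → {47}
insert 39 → {47, 39}
insert 46 → {47, 46, 39}
insert 40 → {47, 46, 40, 39}
insert 22 → {47, 46, 40, 39, 22}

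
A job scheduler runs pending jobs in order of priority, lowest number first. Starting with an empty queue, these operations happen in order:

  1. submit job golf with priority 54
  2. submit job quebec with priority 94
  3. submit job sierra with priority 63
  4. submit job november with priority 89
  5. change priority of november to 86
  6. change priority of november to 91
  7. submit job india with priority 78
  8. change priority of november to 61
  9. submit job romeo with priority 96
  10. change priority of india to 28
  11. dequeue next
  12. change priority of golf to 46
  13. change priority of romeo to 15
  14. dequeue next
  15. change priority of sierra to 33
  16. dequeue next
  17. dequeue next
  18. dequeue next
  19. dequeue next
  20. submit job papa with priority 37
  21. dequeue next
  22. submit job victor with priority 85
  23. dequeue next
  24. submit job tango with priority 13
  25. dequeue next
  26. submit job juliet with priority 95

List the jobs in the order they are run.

add golf (priority 54) → {golf:54}
add quebec (priority 94) → {golf:54, quebec:94}
add sierra (priority 63) → {golf:54, sierra:63, quebec:94}
add november (priority 89) → {golf:54, sierra:63, november:89, quebec:94}
update november to priority 86 → {golf:54, sierra:63, november:86, quebec:94}
update november to priority 91 → {golf:54, sierra:63, november:91, quebec:94}
add india (priority 78) → {golf:54, sierra:63, india:78, november:91, quebec:94}
update november to priority 61 → {golf:54, november:61, sierra:63, india:78, quebec:94}
add romeo (priority 96) → {golf:54, november:61, sierra:63, india:78, quebec:94, romeo:96}
update india to priority 28 → {india:28, golf:54, november:61, sierra:63, quebec:94, romeo:96}
dequeue next → india; now {golf:54, november:61, sierra:63, quebec:94, romeo:96}
update golf to priority 46 → {golf:46, november:61, sierra:63, quebec:94, romeo:96}
update romeo to priority 15 → {romeo:15, golf:46, november:61, sierra:63, quebec:94}
dequeue next → romeo; now {golf:46, november:61, sierra:63, quebec:94}
update sierra to priority 33 → {sierra:33, golf:46, november:61, quebec:94}
dequeue next → sierra; now {golf:46, november:61, quebec:94}
dequeue next → golf; now {november:61, quebec:94}
dequeue next → november; now {quebec:94}
dequeue next → quebec; now {}
add papa (priority 37) → {papa:37}
dequeue next → papa; now {}
add victor (priority 85) → {victor:85}
dequeue next → victor; now {}
add tango (priority 13) → {tango:13}
dequeue next → tango; now {}
add juliet (priority 95) → {juliet:95}

[india, romeo, sierra, golf, november, quebec, papa, victor, tango]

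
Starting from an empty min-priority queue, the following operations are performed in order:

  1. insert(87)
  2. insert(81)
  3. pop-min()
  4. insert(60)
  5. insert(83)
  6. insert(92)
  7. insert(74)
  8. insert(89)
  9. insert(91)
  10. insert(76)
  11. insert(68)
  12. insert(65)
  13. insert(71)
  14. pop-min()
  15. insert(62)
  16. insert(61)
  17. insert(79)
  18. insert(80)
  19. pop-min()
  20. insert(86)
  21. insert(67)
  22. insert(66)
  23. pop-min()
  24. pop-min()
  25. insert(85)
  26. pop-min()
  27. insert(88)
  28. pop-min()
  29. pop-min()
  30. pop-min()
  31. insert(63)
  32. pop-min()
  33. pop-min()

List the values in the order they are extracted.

81, 60, 61, 62, 65, 66, 67, 68, 71, 63, 74

insert 87 → {87}
insert 81 → {81, 87}
pop-min → 81; now {87}
insert 60 → {60, 87}
insert 83 → {60, 83, 87}
insert 92 → {60, 83, 87, 92}
insert 74 → {60, 74, 83, 87, 92}
insert 89 → {60, 74, 83, 87, 89, 92}
insert 91 → {60, 74, 83, 87, 89, 91, 92}
insert 76 → {60, 74, 76, 83, 87, 89, 91, 92}
insert 68 → {60, 68, 74, 76, 83, 87, 89, 91, 92}
insert 65 → {60, 65, 68, 74, 76, 83, 87, 89, 91, 92}
insert 71 → {60, 65, 68, 71, 74, 76, 83, 87, 89, 91, 92}
pop-min → 60; now {65, 68, 71, 74, 76, 83, 87, 89, 91, 92}
insert 62 → {62, 65, 68, 71, 74, 76, 83, 87, 89, 91, 92}
insert 61 → {61, 62, 65, 68, 71, 74, 76, 83, 87, 89, 91, 92}
insert 79 → {61, 62, 65, 68, 71, 74, 76, 79, 83, 87, 89, 91, 92}
insert 80 → {61, 62, 65, 68, 71, 74, 76, 79, 80, 83, 87, 89, 91, 92}
pop-min → 61; now {62, 65, 68, 71, 74, 76, 79, 80, 83, 87, 89, 91, 92}
insert 86 → {62, 65, 68, 71, 74, 76, 79, 80, 83, 86, 87, 89, 91, 92}
insert 67 → {62, 65, 67, 68, 71, 74, 76, 79, 80, 83, 86, 87, 89, 91, 92}
insert 66 → {62, 65, 66, 67, 68, 71, 74, 76, 79, 80, 83, 86, 87, 89, 91, 92}
pop-min → 62; now {65, 66, 67, 68, 71, 74, 76, 79, 80, 83, 86, 87, 89, 91, 92}
pop-min → 65; now {66, 67, 68, 71, 74, 76, 79, 80, 83, 86, 87, 89, 91, 92}
insert 85 → {66, 67, 68, 71, 74, 76, 79, 80, 83, 85, 86, 87, 89, 91, 92}
pop-min → 66; now {67, 68, 71, 74, 76, 79, 80, 83, 85, 86, 87, 89, 91, 92}
insert 88 → {67, 68, 71, 74, 76, 79, 80, 83, 85, 86, 87, 88, 89, 91, 92}
pop-min → 67; now {68, 71, 74, 76, 79, 80, 83, 85, 86, 87, 88, 89, 91, 92}
pop-min → 68; now {71, 74, 76, 79, 80, 83, 85, 86, 87, 88, 89, 91, 92}
pop-min → 71; now {74, 76, 79, 80, 83, 85, 86, 87, 88, 89, 91, 92}
insert 63 → {63, 74, 76, 79, 80, 83, 85, 86, 87, 88, 89, 91, 92}
pop-min → 63; now {74, 76, 79, 80, 83, 85, 86, 87, 88, 89, 91, 92}
pop-min → 74; now {76, 79, 80, 83, 85, 86, 87, 88, 89, 91, 92}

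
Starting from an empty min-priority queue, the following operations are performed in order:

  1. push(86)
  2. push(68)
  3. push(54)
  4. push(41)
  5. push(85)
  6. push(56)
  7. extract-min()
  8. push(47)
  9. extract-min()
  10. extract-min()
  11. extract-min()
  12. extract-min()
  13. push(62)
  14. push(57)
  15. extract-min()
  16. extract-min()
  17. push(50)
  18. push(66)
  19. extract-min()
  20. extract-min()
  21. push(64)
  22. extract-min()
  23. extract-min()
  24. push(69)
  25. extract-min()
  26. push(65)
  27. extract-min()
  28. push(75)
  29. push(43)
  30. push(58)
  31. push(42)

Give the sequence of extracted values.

insert 86 → {86}
insert 68 → {68, 86}
insert 54 → {54, 68, 86}
insert 41 → {41, 54, 68, 86}
insert 85 → {41, 54, 68, 85, 86}
insert 56 → {41, 54, 56, 68, 85, 86}
extract-min → 41; now {54, 56, 68, 85, 86}
insert 47 → {47, 54, 56, 68, 85, 86}
extract-min → 47; now {54, 56, 68, 85, 86}
extract-min → 54; now {56, 68, 85, 86}
extract-min → 56; now {68, 85, 86}
extract-min → 68; now {85, 86}
insert 62 → {62, 85, 86}
insert 57 → {57, 62, 85, 86}
extract-min → 57; now {62, 85, 86}
extract-min → 62; now {85, 86}
insert 50 → {50, 85, 86}
insert 66 → {50, 66, 85, 86}
extract-min → 50; now {66, 85, 86}
extract-min → 66; now {85, 86}
insert 64 → {64, 85, 86}
extract-min → 64; now {85, 86}
extract-min → 85; now {86}
insert 69 → {69, 86}
extract-min → 69; now {86}
insert 65 → {65, 86}
extract-min → 65; now {86}
insert 75 → {75, 86}
insert 43 → {43, 75, 86}
insert 58 → {43, 58, 75, 86}
insert 42 → {42, 43, 58, 75, 86}

41 → 47 → 54 → 56 → 68 → 57 → 62 → 50 → 66 → 64 → 85 → 69 → 65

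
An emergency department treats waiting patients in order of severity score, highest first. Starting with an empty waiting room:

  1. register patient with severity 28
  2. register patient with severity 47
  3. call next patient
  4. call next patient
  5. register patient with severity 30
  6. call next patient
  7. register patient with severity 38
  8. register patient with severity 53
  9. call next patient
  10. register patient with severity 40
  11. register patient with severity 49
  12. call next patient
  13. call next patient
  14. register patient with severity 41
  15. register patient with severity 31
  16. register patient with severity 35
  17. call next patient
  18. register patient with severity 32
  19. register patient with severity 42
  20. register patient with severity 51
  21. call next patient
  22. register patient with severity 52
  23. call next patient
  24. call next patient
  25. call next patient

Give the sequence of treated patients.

insert 28 → {28}
insert 47 → {47, 28}
call next patient → 47; now {28}
call next patient → 28; now {}
insert 30 → {30}
call next patient → 30; now {}
insert 38 → {38}
insert 53 → {53, 38}
call next patient → 53; now {38}
insert 40 → {40, 38}
insert 49 → {49, 40, 38}
call next patient → 49; now {40, 38}
call next patient → 40; now {38}
insert 41 → {41, 38}
insert 31 → {41, 38, 31}
insert 35 → {41, 38, 35, 31}
call next patient → 41; now {38, 35, 31}
insert 32 → {38, 35, 32, 31}
insert 42 → {42, 38, 35, 32, 31}
insert 51 → {51, 42, 38, 35, 32, 31}
call next patient → 51; now {42, 38, 35, 32, 31}
insert 52 → {52, 42, 38, 35, 32, 31}
call next patient → 52; now {42, 38, 35, 32, 31}
call next patient → 42; now {38, 35, 32, 31}
call next patient → 38; now {35, 32, 31}

47, 28, 30, 53, 49, 40, 41, 51, 52, 42, 38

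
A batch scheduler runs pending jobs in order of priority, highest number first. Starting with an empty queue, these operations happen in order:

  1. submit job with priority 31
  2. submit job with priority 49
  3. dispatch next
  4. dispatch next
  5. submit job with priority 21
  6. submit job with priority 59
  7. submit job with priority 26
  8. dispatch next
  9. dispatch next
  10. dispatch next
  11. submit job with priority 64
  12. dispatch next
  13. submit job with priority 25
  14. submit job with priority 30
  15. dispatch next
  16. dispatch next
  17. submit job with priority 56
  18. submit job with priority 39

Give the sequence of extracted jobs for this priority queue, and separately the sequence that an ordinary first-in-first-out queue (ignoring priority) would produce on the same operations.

priority queue: 49 → 31 → 59 → 26 → 21 → 64 → 30 → 25; FIFO queue: [31, 49, 21, 59, 26, 64, 25, 30]

insert 31 → {31}
insert 49 → {49, 31}
dispatch next → 49; now {31}
dispatch next → 31; now {}
insert 21 → {21}
insert 59 → {59, 21}
insert 26 → {59, 26, 21}
dispatch next → 59; now {26, 21}
dispatch next → 26; now {21}
dispatch next → 21; now {}
insert 64 → {64}
dispatch next → 64; now {}
insert 25 → {25}
insert 30 → {30, 25}
dispatch next → 30; now {25}
dispatch next → 25; now {}
insert 56 → {56}
insert 39 → {56, 39}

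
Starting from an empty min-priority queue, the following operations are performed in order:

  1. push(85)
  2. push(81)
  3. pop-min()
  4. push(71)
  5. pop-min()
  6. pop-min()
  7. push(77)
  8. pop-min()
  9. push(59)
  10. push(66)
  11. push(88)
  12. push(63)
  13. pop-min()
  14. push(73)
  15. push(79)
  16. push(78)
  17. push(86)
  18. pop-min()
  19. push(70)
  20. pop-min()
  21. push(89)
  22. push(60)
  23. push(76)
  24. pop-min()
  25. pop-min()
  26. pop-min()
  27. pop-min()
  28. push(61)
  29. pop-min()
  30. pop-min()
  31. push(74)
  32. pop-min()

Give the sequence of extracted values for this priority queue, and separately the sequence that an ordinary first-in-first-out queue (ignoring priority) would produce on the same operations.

insert 85 → {85}
insert 81 → {81, 85}
pop-min → 81; now {85}
insert 71 → {71, 85}
pop-min → 71; now {85}
pop-min → 85; now {}
insert 77 → {77}
pop-min → 77; now {}
insert 59 → {59}
insert 66 → {59, 66}
insert 88 → {59, 66, 88}
insert 63 → {59, 63, 66, 88}
pop-min → 59; now {63, 66, 88}
insert 73 → {63, 66, 73, 88}
insert 79 → {63, 66, 73, 79, 88}
insert 78 → {63, 66, 73, 78, 79, 88}
insert 86 → {63, 66, 73, 78, 79, 86, 88}
pop-min → 63; now {66, 73, 78, 79, 86, 88}
insert 70 → {66, 70, 73, 78, 79, 86, 88}
pop-min → 66; now {70, 73, 78, 79, 86, 88}
insert 89 → {70, 73, 78, 79, 86, 88, 89}
insert 60 → {60, 70, 73, 78, 79, 86, 88, 89}
insert 76 → {60, 70, 73, 76, 78, 79, 86, 88, 89}
pop-min → 60; now {70, 73, 76, 78, 79, 86, 88, 89}
pop-min → 70; now {73, 76, 78, 79, 86, 88, 89}
pop-min → 73; now {76, 78, 79, 86, 88, 89}
pop-min → 76; now {78, 79, 86, 88, 89}
insert 61 → {61, 78, 79, 86, 88, 89}
pop-min → 61; now {78, 79, 86, 88, 89}
pop-min → 78; now {79, 86, 88, 89}
insert 74 → {74, 79, 86, 88, 89}
pop-min → 74; now {79, 86, 88, 89}

priority queue: 81 → 71 → 85 → 77 → 59 → 63 → 66 → 60 → 70 → 73 → 76 → 61 → 78 → 74; FIFO queue: 85 → 81 → 71 → 77 → 59 → 66 → 88 → 63 → 73 → 79 → 78 → 86 → 70 → 89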